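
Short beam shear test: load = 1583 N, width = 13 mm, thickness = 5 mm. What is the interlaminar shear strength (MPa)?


ILSS = 3F/(4bh) = 3*1583/(4*13*5) = 18.27 MPa

18.27 MPa


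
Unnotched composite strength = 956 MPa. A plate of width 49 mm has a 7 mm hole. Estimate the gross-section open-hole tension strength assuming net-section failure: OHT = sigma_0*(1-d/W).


OHT = sigma_0*(1-d/W) = 956*(1-7/49) = 819.4 MPa

819.4 MPa


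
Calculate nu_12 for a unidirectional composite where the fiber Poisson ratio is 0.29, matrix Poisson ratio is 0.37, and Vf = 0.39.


nu_12 = nu_f*Vf + nu_m*(1-Vf) = 0.29*0.39 + 0.37*0.61 = 0.3388

0.3388


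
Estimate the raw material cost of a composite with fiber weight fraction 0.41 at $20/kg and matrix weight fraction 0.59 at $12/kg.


Cost = cost_f*Wf + cost_m*Wm = 20*0.41 + 12*0.59 = $15.28/kg

$15.28/kg


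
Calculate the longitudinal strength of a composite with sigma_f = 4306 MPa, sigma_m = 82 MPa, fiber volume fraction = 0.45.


sigma_1 = sigma_f*Vf + sigma_m*(1-Vf) = 4306*0.45 + 82*0.55 = 1982.8 MPa

1982.8 MPa


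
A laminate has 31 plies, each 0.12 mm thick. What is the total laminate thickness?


h = n * t_ply = 31 * 0.12 = 3.72 mm

3.72 mm


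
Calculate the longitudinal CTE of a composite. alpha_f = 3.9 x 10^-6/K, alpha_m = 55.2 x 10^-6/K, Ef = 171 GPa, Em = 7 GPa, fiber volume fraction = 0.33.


E1 = Ef*Vf + Em*(1-Vf) = 61.12
alpha_1 = (alpha_f*Ef*Vf + alpha_m*Em*(1-Vf))/E1 = 7.84 x 10^-6/K

7.84 x 10^-6/K


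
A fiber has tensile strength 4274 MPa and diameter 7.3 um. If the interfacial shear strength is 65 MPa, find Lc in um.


Lc = sigma_f * d / (2 * tau_i) = 4274 * 7.3 / (2 * 65) = 240.0 um

240.0 um


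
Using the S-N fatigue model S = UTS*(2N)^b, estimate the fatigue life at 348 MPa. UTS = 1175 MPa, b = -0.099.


N = 0.5 * (S/UTS)^(1/b) = 0.5 * (348/1175)^(1/-0.099) = 108876.9358 cycles

108876.9358 cycles


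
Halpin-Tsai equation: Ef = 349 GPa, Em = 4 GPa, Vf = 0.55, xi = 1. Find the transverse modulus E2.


eta = (Ef/Em - 1)/(Ef/Em + xi) = (87.25 - 1)/(87.25 + 1) = 0.9773
E2 = Em*(1+xi*eta*Vf)/(1-eta*Vf) = 13.3 GPa

13.3 GPa


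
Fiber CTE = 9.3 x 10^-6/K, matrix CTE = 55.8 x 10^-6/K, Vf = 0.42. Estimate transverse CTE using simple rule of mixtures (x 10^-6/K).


alpha_2 = alpha_f*Vf + alpha_m*(1-Vf) = 9.3*0.42 + 55.8*0.58 = 36.3 x 10^-6/K

36.3 x 10^-6/K


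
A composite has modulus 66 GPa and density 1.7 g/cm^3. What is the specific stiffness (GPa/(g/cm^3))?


Specific stiffness = E/rho = 66/1.7 = 38.8 GPa/(g/cm^3)

38.8 GPa/(g/cm^3)


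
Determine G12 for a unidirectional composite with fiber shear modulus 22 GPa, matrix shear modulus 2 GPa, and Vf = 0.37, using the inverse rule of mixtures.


1/G12 = Vf/Gf + (1-Vf)/Gm = 0.37/22 + 0.63/2
G12 = 3.01 GPa

3.01 GPa


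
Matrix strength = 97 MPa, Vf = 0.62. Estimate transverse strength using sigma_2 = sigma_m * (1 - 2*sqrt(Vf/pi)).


factor = 1 - 2*sqrt(0.62/pi) = 0.1115
sigma_2 = 97 * 0.1115 = 10.82 MPa

10.82 MPa


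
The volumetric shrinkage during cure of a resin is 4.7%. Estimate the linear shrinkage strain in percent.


Linear shrinkage ≈ vol_shrink/3 = 4.7/3 = 1.567%

1.567%


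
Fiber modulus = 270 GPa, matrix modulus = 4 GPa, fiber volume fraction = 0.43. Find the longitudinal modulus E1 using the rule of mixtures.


E1 = Ef*Vf + Em*(1-Vf) = 270*0.43 + 4*0.57 = 118.38 GPa

118.38 GPa


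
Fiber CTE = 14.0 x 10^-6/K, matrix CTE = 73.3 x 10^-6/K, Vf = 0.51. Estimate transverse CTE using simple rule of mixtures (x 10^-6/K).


alpha_2 = alpha_f*Vf + alpha_m*(1-Vf) = 14.0*0.51 + 73.3*0.49 = 43.1 x 10^-6/K

43.1 x 10^-6/K


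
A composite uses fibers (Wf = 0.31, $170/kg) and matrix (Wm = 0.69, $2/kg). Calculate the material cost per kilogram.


Cost = cost_f*Wf + cost_m*Wm = 170*0.31 + 2*0.69 = $54.08/kg

$54.08/kg


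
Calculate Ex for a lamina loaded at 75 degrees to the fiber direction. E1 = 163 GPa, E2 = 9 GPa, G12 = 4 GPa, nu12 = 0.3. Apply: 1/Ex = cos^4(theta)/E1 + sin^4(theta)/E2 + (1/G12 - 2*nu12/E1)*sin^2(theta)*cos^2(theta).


cos^4(75) = 0.004487, sin^4(75) = 0.870513, sin^2(75)*cos^2(75) = 0.0625
1/G12 - 2*nu12/E1 = 1/4 - 2*0.3/163 = 0.246319 GPa^-1
1/Ex = 0.004487/163 + 0.870513/9 + 0.246319*0.0625 = 0.1121461 GPa^-1
Ex = 8.92 GPa

8.92 GPa


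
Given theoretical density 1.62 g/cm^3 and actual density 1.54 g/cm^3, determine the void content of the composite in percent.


Void% = (rho_theo - rho_actual)/rho_theo * 100 = (1.62 - 1.54)/1.62 * 100 = 4.94%

4.94%


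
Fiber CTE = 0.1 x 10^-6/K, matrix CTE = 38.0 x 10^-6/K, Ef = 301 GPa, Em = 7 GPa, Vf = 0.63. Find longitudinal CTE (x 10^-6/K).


E1 = Ef*Vf + Em*(1-Vf) = 192.22
alpha_1 = (alpha_f*Ef*Vf + alpha_m*Em*(1-Vf))/E1 = 0.61 x 10^-6/K

0.61 x 10^-6/K


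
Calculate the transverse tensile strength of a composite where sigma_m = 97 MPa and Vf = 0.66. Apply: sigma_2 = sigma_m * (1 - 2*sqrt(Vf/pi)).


factor = 1 - 2*sqrt(0.66/pi) = 0.0833
sigma_2 = 97 * 0.0833 = 8.08 MPa

8.08 MPa


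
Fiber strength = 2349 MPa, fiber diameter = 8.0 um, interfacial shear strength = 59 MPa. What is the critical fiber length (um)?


Lc = sigma_f * d / (2 * tau_i) = 2349 * 8.0 / (2 * 59) = 159.3 um

159.3 um


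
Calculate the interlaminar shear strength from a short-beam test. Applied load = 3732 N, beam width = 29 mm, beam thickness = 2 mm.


ILSS = 3F/(4bh) = 3*3732/(4*29*2) = 48.26 MPa

48.26 MPa


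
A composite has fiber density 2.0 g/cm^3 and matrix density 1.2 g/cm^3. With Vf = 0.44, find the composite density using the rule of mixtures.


rho_c = rho_f*Vf + rho_m*(1-Vf) = 2.0*0.44 + 1.2*0.56 = 1.552 g/cm^3

1.552 g/cm^3


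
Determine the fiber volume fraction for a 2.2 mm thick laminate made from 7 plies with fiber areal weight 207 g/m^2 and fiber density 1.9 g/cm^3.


Vf = n * FAW / (rho_f * h * 1000) = 7 * 207 / (1.9 * 2.2 * 1000) = 0.3467

0.3467


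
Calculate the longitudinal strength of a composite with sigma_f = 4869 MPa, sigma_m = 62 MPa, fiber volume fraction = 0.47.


sigma_1 = sigma_f*Vf + sigma_m*(1-Vf) = 4869*0.47 + 62*0.53 = 2321.3 MPa

2321.3 MPa


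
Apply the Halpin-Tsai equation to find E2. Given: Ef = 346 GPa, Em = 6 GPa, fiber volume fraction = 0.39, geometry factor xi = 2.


eta = (Ef/Em - 1)/(Ef/Em + xi) = (57.6667 - 1)/(57.6667 + 2) = 0.9497
E2 = Em*(1+xi*eta*Vf)/(1-eta*Vf) = 16.59 GPa

16.59 GPa


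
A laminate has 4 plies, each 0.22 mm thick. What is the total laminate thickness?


h = n * t_ply = 4 * 0.22 = 0.88 mm

0.88 mm


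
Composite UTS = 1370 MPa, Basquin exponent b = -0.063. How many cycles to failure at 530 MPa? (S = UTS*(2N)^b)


N = 0.5 * (S/UTS)^(1/b) = 0.5 * (530/1370)^(1/-0.063) = 1.7608e+06 cycles

1.7608e+06 cycles


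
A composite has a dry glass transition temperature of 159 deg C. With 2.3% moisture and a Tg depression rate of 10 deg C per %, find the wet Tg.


Tg_wet = Tg_dry - k*moisture = 159 - 10*2.3 = 136.0 deg C

136.0 deg C


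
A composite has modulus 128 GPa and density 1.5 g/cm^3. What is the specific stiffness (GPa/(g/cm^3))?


Specific stiffness = E/rho = 128/1.5 = 85.3 GPa/(g/cm^3)

85.3 GPa/(g/cm^3)


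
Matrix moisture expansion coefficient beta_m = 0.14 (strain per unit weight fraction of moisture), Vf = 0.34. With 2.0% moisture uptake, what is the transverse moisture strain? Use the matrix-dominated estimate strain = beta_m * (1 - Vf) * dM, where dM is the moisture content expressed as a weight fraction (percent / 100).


dM = 2.0/100 = 0.02
strain = beta_m * (1-Vf) * dM = 0.14 * 0.66 * 0.02 = 0.001848

0.001848


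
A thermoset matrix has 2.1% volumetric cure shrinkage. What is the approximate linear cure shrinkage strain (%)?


Linear shrinkage ≈ vol_shrink/3 = 2.1/3 = 0.7%

0.7%


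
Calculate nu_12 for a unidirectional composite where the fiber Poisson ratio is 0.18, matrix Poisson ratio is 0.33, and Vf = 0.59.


nu_12 = nu_f*Vf + nu_m*(1-Vf) = 0.18*0.59 + 0.33*0.41 = 0.2415

0.2415


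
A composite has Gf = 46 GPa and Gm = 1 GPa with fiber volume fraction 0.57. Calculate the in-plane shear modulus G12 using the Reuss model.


1/G12 = Vf/Gf + (1-Vf)/Gm = 0.57/46 + 0.43/1
G12 = 2.26 GPa

2.26 GPa


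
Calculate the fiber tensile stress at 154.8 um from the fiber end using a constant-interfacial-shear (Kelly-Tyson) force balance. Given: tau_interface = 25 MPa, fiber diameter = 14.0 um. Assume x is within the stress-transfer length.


Force balance: sigma_f * (pi*d^2/4) = tau * (pi*d) * x  ->  sigma_f = 4 * tau * x / d
sigma_f = 4 * 25 * 154.8 / 14.0 = 1105.7 MPa

1105.7 MPa


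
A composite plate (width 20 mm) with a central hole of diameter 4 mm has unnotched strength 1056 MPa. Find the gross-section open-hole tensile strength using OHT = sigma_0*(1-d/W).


OHT = sigma_0*(1-d/W) = 1056*(1-4/20) = 844.8 MPa

844.8 MPa


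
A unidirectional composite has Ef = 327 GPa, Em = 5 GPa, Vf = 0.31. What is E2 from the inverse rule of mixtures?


1/E2 = Vf/Ef + (1-Vf)/Em = 0.31/327 + 0.69/5
E2 = 7.2 GPa

7.2 GPa


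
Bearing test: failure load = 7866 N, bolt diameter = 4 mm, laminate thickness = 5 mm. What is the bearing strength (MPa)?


sigma_br = F/(d*h) = 7866/(4*5) = 393.3 MPa

393.3 MPa


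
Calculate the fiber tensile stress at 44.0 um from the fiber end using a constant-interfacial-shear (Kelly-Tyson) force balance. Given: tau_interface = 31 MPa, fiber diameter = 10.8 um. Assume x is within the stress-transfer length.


Force balance: sigma_f * (pi*d^2/4) = tau * (pi*d) * x  ->  sigma_f = 4 * tau * x / d
sigma_f = 4 * 31 * 44.0 / 10.8 = 505.2 MPa

505.2 MPa


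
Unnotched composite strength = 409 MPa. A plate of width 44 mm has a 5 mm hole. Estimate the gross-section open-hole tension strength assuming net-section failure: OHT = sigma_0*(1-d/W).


OHT = sigma_0*(1-d/W) = 409*(1-5/44) = 362.5 MPa

362.5 MPa


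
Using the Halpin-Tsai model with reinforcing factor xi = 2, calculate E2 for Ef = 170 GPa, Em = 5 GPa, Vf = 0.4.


eta = (Ef/Em - 1)/(Ef/Em + xi) = (34.0 - 1)/(34.0 + 2) = 0.9167
E2 = Em*(1+xi*eta*Vf)/(1-eta*Vf) = 13.68 GPa

13.68 GPa


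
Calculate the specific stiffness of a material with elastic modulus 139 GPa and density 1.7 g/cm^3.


Specific stiffness = E/rho = 139/1.7 = 81.8 GPa/(g/cm^3)

81.8 GPa/(g/cm^3)


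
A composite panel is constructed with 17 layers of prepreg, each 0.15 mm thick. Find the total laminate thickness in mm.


h = n * t_ply = 17 * 0.15 = 2.55 mm

2.55 mm


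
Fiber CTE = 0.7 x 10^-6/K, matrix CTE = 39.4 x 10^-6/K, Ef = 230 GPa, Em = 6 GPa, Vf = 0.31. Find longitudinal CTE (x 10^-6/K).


E1 = Ef*Vf + Em*(1-Vf) = 75.44
alpha_1 = (alpha_f*Ef*Vf + alpha_m*Em*(1-Vf))/E1 = 2.82 x 10^-6/K

2.82 x 10^-6/K


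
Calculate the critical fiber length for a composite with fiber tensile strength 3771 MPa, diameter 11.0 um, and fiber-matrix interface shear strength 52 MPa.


Lc = sigma_f * d / (2 * tau_i) = 3771 * 11.0 / (2 * 52) = 398.9 um

398.9 um


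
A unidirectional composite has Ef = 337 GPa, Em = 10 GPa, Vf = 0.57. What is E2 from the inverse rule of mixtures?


1/E2 = Vf/Ef + (1-Vf)/Em = 0.57/337 + 0.43/10
E2 = 22.38 GPa

22.38 GPa


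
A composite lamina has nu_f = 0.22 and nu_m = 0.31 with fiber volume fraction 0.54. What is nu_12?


nu_12 = nu_f*Vf + nu_m*(1-Vf) = 0.22*0.54 + 0.31*0.46 = 0.2614

0.2614


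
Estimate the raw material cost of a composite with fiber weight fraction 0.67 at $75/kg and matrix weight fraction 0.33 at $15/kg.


Cost = cost_f*Wf + cost_m*Wm = 75*0.67 + 15*0.33 = $55.2/kg

$55.2/kg


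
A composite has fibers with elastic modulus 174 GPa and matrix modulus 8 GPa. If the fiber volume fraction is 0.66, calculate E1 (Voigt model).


E1 = Ef*Vf + Em*(1-Vf) = 174*0.66 + 8*0.34 = 117.56 GPa

117.56 GPa


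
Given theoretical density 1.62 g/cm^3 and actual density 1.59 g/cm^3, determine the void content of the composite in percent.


Void% = (rho_theo - rho_actual)/rho_theo * 100 = (1.62 - 1.59)/1.62 * 100 = 1.85%

1.85%


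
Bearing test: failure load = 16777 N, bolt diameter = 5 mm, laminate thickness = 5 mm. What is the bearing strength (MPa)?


sigma_br = F/(d*h) = 16777/(5*5) = 671.1 MPa

671.1 MPa


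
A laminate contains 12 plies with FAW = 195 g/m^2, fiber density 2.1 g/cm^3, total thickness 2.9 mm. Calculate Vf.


Vf = n * FAW / (rho_f * h * 1000) = 12 * 195 / (2.1 * 2.9 * 1000) = 0.3842

0.3842


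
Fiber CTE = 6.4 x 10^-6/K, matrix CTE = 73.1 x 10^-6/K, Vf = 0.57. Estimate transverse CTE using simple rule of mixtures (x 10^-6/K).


alpha_2 = alpha_f*Vf + alpha_m*(1-Vf) = 6.4*0.57 + 73.1*0.43 = 35.1 x 10^-6/K

35.1 x 10^-6/K


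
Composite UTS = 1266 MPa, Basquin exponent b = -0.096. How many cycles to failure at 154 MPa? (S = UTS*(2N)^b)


N = 0.5 * (S/UTS)^(1/b) = 0.5 * (154/1266)^(1/-0.096) = 1.6956e+09 cycles

1.6956e+09 cycles


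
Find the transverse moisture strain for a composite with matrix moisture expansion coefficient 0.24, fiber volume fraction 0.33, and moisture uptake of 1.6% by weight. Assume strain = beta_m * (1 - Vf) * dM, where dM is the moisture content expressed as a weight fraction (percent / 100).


dM = 1.6/100 = 0.016
strain = beta_m * (1-Vf) * dM = 0.24 * 0.67 * 0.016 = 0.0025728

0.0025728


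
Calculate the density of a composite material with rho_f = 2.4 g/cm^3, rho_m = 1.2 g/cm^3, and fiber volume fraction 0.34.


rho_c = rho_f*Vf + rho_m*(1-Vf) = 2.4*0.34 + 1.2*0.66 = 1.608 g/cm^3

1.608 g/cm^3


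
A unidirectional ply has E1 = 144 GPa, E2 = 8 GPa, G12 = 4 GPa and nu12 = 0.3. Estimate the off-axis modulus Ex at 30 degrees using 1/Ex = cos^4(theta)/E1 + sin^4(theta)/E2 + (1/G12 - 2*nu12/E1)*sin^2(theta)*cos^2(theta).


cos^4(30) = 0.5625, sin^4(30) = 0.0625, sin^2(30)*cos^2(30) = 0.1875
1/G12 - 2*nu12/E1 = 1/4 - 2*0.3/144 = 0.245833 GPa^-1
1/Ex = 0.5625/144 + 0.0625/8 + 0.245833*0.1875 = 0.0578125 GPa^-1
Ex = 17.3 GPa

17.3 GPa


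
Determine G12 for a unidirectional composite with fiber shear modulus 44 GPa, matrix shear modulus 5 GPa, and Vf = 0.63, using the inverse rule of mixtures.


1/G12 = Vf/Gf + (1-Vf)/Gm = 0.63/44 + 0.37/5
G12 = 11.32 GPa

11.32 GPa


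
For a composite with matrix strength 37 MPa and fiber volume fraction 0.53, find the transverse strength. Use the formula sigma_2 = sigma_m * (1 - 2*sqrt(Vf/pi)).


factor = 1 - 2*sqrt(0.53/pi) = 0.1785
sigma_2 = 37 * 0.1785 = 6.61 MPa

6.61 MPa


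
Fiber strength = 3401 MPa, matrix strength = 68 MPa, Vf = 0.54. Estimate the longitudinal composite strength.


sigma_1 = sigma_f*Vf + sigma_m*(1-Vf) = 3401*0.54 + 68*0.46 = 1867.8 MPa

1867.8 MPa


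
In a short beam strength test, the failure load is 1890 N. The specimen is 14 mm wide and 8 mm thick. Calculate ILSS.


ILSS = 3F/(4bh) = 3*1890/(4*14*8) = 12.66 MPa

12.66 MPa


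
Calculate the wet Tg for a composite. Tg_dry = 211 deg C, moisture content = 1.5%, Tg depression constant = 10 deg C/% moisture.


Tg_wet = Tg_dry - k*moisture = 211 - 10*1.5 = 196.0 deg C

196.0 deg C


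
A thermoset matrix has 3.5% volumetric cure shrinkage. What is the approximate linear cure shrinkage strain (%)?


Linear shrinkage ≈ vol_shrink/3 = 3.5/3 = 1.167%

1.167%


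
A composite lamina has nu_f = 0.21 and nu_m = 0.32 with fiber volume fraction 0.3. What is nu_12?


nu_12 = nu_f*Vf + nu_m*(1-Vf) = 0.21*0.3 + 0.32*0.7 = 0.287

0.287


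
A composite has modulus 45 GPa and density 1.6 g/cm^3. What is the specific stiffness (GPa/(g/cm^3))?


Specific stiffness = E/rho = 45/1.6 = 28.1 GPa/(g/cm^3)

28.1 GPa/(g/cm^3)


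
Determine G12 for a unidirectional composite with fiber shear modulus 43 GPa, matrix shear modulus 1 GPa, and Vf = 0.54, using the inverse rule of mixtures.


1/G12 = Vf/Gf + (1-Vf)/Gm = 0.54/43 + 0.46/1
G12 = 2.12 GPa

2.12 GPa


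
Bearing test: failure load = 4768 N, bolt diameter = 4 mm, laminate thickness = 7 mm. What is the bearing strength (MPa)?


sigma_br = F/(d*h) = 4768/(4*7) = 170.3 MPa

170.3 MPa


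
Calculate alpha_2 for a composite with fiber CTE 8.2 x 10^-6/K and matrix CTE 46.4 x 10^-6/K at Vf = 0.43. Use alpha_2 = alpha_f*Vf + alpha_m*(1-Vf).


alpha_2 = alpha_f*Vf + alpha_m*(1-Vf) = 8.2*0.43 + 46.4*0.57 = 30.0 x 10^-6/K

30.0 x 10^-6/K


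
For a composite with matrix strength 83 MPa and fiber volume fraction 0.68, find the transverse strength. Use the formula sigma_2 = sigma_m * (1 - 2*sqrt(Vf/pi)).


factor = 1 - 2*sqrt(0.68/pi) = 0.0695
sigma_2 = 83 * 0.0695 = 5.77 MPa

5.77 MPa


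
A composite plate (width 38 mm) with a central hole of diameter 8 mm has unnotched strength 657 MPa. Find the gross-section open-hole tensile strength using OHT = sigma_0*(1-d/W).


OHT = sigma_0*(1-d/W) = 657*(1-8/38) = 518.7 MPa

518.7 MPa


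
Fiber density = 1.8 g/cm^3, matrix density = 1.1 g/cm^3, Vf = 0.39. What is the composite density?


rho_c = rho_f*Vf + rho_m*(1-Vf) = 1.8*0.39 + 1.1*0.61 = 1.373 g/cm^3

1.373 g/cm^3


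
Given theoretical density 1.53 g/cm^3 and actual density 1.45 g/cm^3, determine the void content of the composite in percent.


Void% = (rho_theo - rho_actual)/rho_theo * 100 = (1.53 - 1.45)/1.53 * 100 = 5.23%

5.23%


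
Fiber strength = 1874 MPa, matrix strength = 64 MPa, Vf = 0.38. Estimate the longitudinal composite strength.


sigma_1 = sigma_f*Vf + sigma_m*(1-Vf) = 1874*0.38 + 64*0.62 = 751.8 MPa

751.8 MPa


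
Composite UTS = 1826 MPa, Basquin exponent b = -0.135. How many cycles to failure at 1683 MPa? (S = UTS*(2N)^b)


N = 0.5 * (S/UTS)^(1/b) = 0.5 * (1683/1826)^(1/-0.135) = 0.9148 cycles

0.9148 cycles


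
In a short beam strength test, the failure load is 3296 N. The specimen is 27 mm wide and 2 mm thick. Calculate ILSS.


ILSS = 3F/(4bh) = 3*3296/(4*27*2) = 45.78 MPa

45.78 MPa


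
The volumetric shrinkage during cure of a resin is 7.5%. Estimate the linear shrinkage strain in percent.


Linear shrinkage ≈ vol_shrink/3 = 7.5/3 = 2.5%

2.5%


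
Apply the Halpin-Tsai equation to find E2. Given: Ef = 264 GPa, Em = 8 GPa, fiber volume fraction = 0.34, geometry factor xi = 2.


eta = (Ef/Em - 1)/(Ef/Em + xi) = (33.0 - 1)/(33.0 + 2) = 0.9143
E2 = Em*(1+xi*eta*Vf)/(1-eta*Vf) = 18.83 GPa

18.83 GPa


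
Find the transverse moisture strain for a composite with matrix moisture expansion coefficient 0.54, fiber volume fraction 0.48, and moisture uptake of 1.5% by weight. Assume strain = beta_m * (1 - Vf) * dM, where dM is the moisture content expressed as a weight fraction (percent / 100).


dM = 1.5/100 = 0.015
strain = beta_m * (1-Vf) * dM = 0.54 * 0.52 * 0.015 = 0.004212

0.004212


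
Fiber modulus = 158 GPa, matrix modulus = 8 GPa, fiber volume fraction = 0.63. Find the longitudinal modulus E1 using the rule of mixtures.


E1 = Ef*Vf + Em*(1-Vf) = 158*0.63 + 8*0.37 = 102.5 GPa

102.5 GPa


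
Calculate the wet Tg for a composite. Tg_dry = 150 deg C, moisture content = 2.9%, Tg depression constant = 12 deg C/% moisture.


Tg_wet = Tg_dry - k*moisture = 150 - 12*2.9 = 115.2 deg C

115.2 deg C


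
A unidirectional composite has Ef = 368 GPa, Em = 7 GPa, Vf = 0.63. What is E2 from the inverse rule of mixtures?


1/E2 = Vf/Ef + (1-Vf)/Em = 0.63/368 + 0.37/7
E2 = 18.33 GPa

18.33 GPa


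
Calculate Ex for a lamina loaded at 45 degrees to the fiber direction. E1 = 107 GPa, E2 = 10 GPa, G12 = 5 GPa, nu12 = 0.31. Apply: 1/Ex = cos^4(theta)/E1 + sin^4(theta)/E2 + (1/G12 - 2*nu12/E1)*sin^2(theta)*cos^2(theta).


cos^4(45) = 0.25, sin^4(45) = 0.25, sin^2(45)*cos^2(45) = 0.25
1/G12 - 2*nu12/E1 = 1/5 - 2*0.31/107 = 0.194206 GPa^-1
1/Ex = 0.25/107 + 0.25/10 + 0.194206*0.25 = 0.0758879 GPa^-1
Ex = 13.18 GPa

13.18 GPa


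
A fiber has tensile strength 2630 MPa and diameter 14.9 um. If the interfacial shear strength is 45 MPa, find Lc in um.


Lc = sigma_f * d / (2 * tau_i) = 2630 * 14.9 / (2 * 45) = 435.4 um

435.4 um


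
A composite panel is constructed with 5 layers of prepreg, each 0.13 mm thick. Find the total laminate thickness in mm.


h = n * t_ply = 5 * 0.13 = 0.65 mm

0.65 mm


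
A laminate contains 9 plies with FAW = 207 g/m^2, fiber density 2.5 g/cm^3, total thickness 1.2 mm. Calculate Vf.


Vf = n * FAW / (rho_f * h * 1000) = 9 * 207 / (2.5 * 1.2 * 1000) = 0.621

0.621


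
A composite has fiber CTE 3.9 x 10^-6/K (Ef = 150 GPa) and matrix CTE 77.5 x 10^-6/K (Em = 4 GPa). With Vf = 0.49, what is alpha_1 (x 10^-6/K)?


E1 = Ef*Vf + Em*(1-Vf) = 75.54
alpha_1 = (alpha_f*Ef*Vf + alpha_m*Em*(1-Vf))/E1 = 5.89 x 10^-6/K

5.89 x 10^-6/K


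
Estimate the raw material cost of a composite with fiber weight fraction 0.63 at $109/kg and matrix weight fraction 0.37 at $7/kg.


Cost = cost_f*Wf + cost_m*Wm = 109*0.63 + 7*0.37 = $71.26/kg

$71.26/kg


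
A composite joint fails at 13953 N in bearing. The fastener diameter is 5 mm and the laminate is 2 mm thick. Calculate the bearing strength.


sigma_br = F/(d*h) = 13953/(5*2) = 1395.3 MPa

1395.3 MPa


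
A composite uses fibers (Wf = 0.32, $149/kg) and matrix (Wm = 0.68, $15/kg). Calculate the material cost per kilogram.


Cost = cost_f*Wf + cost_m*Wm = 149*0.32 + 15*0.68 = $57.88/kg

$57.88/kg


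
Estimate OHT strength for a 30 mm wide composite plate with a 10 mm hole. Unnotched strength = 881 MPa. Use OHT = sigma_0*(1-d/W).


OHT = sigma_0*(1-d/W) = 881*(1-10/30) = 587.3 MPa

587.3 MPa


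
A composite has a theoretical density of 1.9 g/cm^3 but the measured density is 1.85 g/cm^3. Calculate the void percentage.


Void% = (rho_theo - rho_actual)/rho_theo * 100 = (1.9 - 1.85)/1.9 * 100 = 2.63%

2.63%


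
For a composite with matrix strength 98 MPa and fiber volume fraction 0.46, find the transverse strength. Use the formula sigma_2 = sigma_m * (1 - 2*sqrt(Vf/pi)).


factor = 1 - 2*sqrt(0.46/pi) = 0.2347
sigma_2 = 98 * 0.2347 = 23.0 MPa

23.0 MPa


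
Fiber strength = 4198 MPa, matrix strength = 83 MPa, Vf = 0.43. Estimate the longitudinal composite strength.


sigma_1 = sigma_f*Vf + sigma_m*(1-Vf) = 4198*0.43 + 83*0.57 = 1852.5 MPa

1852.5 MPa


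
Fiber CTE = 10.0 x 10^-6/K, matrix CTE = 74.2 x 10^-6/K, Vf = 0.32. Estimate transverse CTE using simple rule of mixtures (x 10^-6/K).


alpha_2 = alpha_f*Vf + alpha_m*(1-Vf) = 10.0*0.32 + 74.2*0.68 = 53.7 x 10^-6/K

53.7 x 10^-6/K


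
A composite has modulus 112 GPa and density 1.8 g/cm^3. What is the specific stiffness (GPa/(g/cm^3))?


Specific stiffness = E/rho = 112/1.8 = 62.2 GPa/(g/cm^3)

62.2 GPa/(g/cm^3)


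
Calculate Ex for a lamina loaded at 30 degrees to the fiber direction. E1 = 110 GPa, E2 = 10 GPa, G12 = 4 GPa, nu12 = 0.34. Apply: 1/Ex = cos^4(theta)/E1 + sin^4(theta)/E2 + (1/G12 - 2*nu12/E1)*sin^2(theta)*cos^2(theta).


cos^4(30) = 0.5625, sin^4(30) = 0.0625, sin^2(30)*cos^2(30) = 0.1875
1/G12 - 2*nu12/E1 = 1/4 - 2*0.34/110 = 0.243818 GPa^-1
1/Ex = 0.5625/110 + 0.0625/10 + 0.243818*0.1875 = 0.0570795 GPa^-1
Ex = 17.52 GPa

17.52 GPa


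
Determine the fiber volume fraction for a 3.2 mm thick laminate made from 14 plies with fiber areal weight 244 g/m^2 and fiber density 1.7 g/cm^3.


Vf = n * FAW / (rho_f * h * 1000) = 14 * 244 / (1.7 * 3.2 * 1000) = 0.6279

0.6279


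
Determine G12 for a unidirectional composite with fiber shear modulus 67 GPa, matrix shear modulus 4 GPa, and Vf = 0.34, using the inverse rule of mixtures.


1/G12 = Vf/Gf + (1-Vf)/Gm = 0.34/67 + 0.66/4
G12 = 5.88 GPa

5.88 GPa


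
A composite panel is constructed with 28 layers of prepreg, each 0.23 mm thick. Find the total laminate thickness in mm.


h = n * t_ply = 28 * 0.23 = 6.44 mm

6.44 mm


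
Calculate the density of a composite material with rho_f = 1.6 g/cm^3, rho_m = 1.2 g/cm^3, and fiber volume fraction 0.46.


rho_c = rho_f*Vf + rho_m*(1-Vf) = 1.6*0.46 + 1.2*0.54 = 1.384 g/cm^3

1.384 g/cm^3


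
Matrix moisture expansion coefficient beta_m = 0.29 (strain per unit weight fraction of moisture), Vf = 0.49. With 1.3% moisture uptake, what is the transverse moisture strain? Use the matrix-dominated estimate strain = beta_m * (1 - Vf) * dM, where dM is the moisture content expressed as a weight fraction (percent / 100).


dM = 1.3/100 = 0.013
strain = beta_m * (1-Vf) * dM = 0.29 * 0.51 * 0.013 = 0.0019227

0.0019227


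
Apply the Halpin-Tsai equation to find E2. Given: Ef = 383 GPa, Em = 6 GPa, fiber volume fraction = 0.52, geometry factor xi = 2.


eta = (Ef/Em - 1)/(Ef/Em + xi) = (63.8333 - 1)/(63.8333 + 2) = 0.9544
E2 = Em*(1+xi*eta*Vf)/(1-eta*Vf) = 23.74 GPa

23.74 GPa


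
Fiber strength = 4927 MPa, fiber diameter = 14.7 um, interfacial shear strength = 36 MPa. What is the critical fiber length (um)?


Lc = sigma_f * d / (2 * tau_i) = 4927 * 14.7 / (2 * 36) = 1005.9 um

1005.9 um


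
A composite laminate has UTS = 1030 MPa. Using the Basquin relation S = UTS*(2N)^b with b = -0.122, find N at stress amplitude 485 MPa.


N = 0.5 * (S/UTS)^(1/b) = 0.5 * (485/1030)^(1/-0.122) = 239.9278 cycles

239.9278 cycles


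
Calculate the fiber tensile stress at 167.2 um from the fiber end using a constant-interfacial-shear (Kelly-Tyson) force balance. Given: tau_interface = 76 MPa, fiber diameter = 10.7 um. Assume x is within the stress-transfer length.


Force balance: sigma_f * (pi*d^2/4) = tau * (pi*d) * x  ->  sigma_f = 4 * tau * x / d
sigma_f = 4 * 76 * 167.2 / 10.7 = 4750.4 MPa

4750.4 MPa


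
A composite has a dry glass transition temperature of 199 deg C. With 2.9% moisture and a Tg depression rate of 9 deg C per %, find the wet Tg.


Tg_wet = Tg_dry - k*moisture = 199 - 9*2.9 = 172.9 deg C

172.9 deg C


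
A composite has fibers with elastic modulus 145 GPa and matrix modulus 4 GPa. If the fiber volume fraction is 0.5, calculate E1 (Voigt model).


E1 = Ef*Vf + Em*(1-Vf) = 145*0.5 + 4*0.5 = 74.5 GPa

74.5 GPa


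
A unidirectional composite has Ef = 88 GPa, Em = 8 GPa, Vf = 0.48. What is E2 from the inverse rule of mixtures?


1/E2 = Vf/Ef + (1-Vf)/Em = 0.48/88 + 0.52/8
E2 = 14.19 GPa

14.19 GPa


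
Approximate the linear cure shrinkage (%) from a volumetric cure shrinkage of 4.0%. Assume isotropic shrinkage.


Linear shrinkage ≈ vol_shrink/3 = 4.0/3 = 1.333%

1.333%


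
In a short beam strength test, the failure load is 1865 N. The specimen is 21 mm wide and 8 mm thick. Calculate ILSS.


ILSS = 3F/(4bh) = 3*1865/(4*21*8) = 8.33 MPa

8.33 MPa


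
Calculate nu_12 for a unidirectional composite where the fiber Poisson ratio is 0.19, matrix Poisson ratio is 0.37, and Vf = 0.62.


nu_12 = nu_f*Vf + nu_m*(1-Vf) = 0.19*0.62 + 0.37*0.38 = 0.2584

0.2584


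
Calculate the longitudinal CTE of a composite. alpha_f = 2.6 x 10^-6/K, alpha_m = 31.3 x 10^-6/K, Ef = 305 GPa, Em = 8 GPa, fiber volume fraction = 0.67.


E1 = Ef*Vf + Em*(1-Vf) = 206.99
alpha_1 = (alpha_f*Ef*Vf + alpha_m*Em*(1-Vf))/E1 = 2.97 x 10^-6/K

2.97 x 10^-6/K


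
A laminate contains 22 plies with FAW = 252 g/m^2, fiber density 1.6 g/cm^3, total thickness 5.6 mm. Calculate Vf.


Vf = n * FAW / (rho_f * h * 1000) = 22 * 252 / (1.6 * 5.6 * 1000) = 0.6188

0.6188


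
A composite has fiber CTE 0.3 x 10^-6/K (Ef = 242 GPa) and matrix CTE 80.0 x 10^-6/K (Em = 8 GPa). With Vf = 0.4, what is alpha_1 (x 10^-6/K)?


E1 = Ef*Vf + Em*(1-Vf) = 101.6
alpha_1 = (alpha_f*Ef*Vf + alpha_m*Em*(1-Vf))/E1 = 4.07 x 10^-6/K

4.07 x 10^-6/K


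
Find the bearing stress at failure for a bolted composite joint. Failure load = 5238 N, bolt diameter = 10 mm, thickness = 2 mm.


sigma_br = F/(d*h) = 5238/(10*2) = 261.9 MPa

261.9 MPa


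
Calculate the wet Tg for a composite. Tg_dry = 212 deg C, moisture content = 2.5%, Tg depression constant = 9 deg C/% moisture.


Tg_wet = Tg_dry - k*moisture = 212 - 9*2.5 = 189.5 deg C

189.5 deg C


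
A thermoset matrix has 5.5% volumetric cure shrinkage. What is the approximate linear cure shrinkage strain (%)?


Linear shrinkage ≈ vol_shrink/3 = 5.5/3 = 1.833%

1.833%


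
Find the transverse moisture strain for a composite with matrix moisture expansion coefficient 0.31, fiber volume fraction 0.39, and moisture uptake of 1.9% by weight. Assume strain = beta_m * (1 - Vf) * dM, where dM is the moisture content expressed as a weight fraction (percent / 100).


dM = 1.9/100 = 0.019
strain = beta_m * (1-Vf) * dM = 0.31 * 0.61 * 0.019 = 0.0035929

0.0035929


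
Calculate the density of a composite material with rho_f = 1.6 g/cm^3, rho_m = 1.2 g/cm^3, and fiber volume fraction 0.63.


rho_c = rho_f*Vf + rho_m*(1-Vf) = 1.6*0.63 + 1.2*0.37 = 1.452 g/cm^3

1.452 g/cm^3


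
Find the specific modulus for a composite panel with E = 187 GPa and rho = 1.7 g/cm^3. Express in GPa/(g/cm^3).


Specific stiffness = E/rho = 187/1.7 = 110.0 GPa/(g/cm^3)

110.0 GPa/(g/cm^3)


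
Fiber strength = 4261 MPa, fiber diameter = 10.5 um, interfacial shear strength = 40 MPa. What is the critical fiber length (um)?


Lc = sigma_f * d / (2 * tau_i) = 4261 * 10.5 / (2 * 40) = 559.3 um

559.3 um


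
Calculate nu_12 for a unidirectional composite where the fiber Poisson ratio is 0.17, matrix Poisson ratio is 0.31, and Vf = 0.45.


nu_12 = nu_f*Vf + nu_m*(1-Vf) = 0.17*0.45 + 0.31*0.55 = 0.247

0.247


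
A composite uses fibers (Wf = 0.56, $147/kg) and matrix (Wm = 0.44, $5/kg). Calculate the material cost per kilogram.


Cost = cost_f*Wf + cost_m*Wm = 147*0.56 + 5*0.44 = $84.52/kg

$84.52/kg


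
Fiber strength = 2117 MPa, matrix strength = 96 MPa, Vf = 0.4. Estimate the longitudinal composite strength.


sigma_1 = sigma_f*Vf + sigma_m*(1-Vf) = 2117*0.4 + 96*0.6 = 904.4 MPa

904.4 MPa


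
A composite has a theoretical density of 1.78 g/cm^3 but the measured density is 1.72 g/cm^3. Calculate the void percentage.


Void% = (rho_theo - rho_actual)/rho_theo * 100 = (1.78 - 1.72)/1.78 * 100 = 3.37%

3.37%


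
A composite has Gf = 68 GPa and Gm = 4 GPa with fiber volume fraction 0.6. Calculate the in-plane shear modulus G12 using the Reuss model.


1/G12 = Vf/Gf + (1-Vf)/Gm = 0.6/68 + 0.4/4
G12 = 9.19 GPa

9.19 GPa


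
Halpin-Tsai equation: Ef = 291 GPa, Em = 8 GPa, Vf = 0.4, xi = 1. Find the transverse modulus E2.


eta = (Ef/Em - 1)/(Ef/Em + xi) = (36.375 - 1)/(36.375 + 1) = 0.9465
E2 = Em*(1+xi*eta*Vf)/(1-eta*Vf) = 17.75 GPa

17.75 GPa


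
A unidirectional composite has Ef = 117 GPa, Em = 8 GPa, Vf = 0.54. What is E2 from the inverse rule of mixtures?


1/E2 = Vf/Ef + (1-Vf)/Em = 0.54/117 + 0.46/8
E2 = 16.1 GPa

16.1 GPa


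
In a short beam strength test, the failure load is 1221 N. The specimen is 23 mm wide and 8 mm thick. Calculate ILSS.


ILSS = 3F/(4bh) = 3*1221/(4*23*8) = 4.98 MPa

4.98 MPa


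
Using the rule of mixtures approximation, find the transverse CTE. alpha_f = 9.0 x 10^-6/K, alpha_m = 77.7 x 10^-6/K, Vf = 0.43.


alpha_2 = alpha_f*Vf + alpha_m*(1-Vf) = 9.0*0.43 + 77.7*0.57 = 48.2 x 10^-6/K

48.2 x 10^-6/K


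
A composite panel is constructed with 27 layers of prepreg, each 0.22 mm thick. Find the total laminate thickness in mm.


h = n * t_ply = 27 * 0.22 = 5.94 mm

5.94 mm


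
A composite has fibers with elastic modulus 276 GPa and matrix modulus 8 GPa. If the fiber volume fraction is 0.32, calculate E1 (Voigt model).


E1 = Ef*Vf + Em*(1-Vf) = 276*0.32 + 8*0.68 = 93.76 GPa

93.76 GPa


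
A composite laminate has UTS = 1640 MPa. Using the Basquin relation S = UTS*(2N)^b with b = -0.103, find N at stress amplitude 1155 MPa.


N = 0.5 * (S/UTS)^(1/b) = 0.5 * (1155/1640)^(1/-0.103) = 15.0397 cycles

15.0397 cycles


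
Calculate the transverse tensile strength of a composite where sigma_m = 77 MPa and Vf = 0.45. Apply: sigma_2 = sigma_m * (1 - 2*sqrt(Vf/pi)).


factor = 1 - 2*sqrt(0.45/pi) = 0.2431
sigma_2 = 77 * 0.2431 = 18.72 MPa

18.72 MPa


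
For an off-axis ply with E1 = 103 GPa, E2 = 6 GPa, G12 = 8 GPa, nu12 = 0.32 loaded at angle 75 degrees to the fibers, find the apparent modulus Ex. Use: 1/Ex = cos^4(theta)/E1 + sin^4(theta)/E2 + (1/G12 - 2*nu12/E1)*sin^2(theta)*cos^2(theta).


cos^4(75) = 0.004487, sin^4(75) = 0.870513, sin^2(75)*cos^2(75) = 0.0625
1/G12 - 2*nu12/E1 = 1/8 - 2*0.32/103 = 0.118786 GPa^-1
1/Ex = 0.004487/103 + 0.870513/6 + 0.118786*0.0625 = 0.1525532 GPa^-1
Ex = 6.56 GPa

6.56 GPa


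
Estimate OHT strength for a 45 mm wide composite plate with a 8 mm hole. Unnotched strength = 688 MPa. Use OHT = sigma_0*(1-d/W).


OHT = sigma_0*(1-d/W) = 688*(1-8/45) = 565.7 MPa

565.7 MPa


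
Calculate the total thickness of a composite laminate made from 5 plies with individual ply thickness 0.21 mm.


h = n * t_ply = 5 * 0.21 = 1.05 mm

1.05 mm


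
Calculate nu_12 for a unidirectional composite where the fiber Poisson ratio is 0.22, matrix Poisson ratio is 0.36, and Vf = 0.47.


nu_12 = nu_f*Vf + nu_m*(1-Vf) = 0.22*0.47 + 0.36*0.53 = 0.2942

0.2942


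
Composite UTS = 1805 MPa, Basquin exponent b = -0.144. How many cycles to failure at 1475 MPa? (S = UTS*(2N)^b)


N = 0.5 * (S/UTS)^(1/b) = 0.5 * (1475/1805)^(1/-0.144) = 2.0319 cycles

2.0319 cycles


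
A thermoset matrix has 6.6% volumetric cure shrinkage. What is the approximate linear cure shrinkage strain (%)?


Linear shrinkage ≈ vol_shrink/3 = 6.6/3 = 2.2%

2.2%


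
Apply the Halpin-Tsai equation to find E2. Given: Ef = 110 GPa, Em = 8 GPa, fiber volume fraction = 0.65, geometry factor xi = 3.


eta = (Ef/Em - 1)/(Ef/Em + xi) = (13.75 - 1)/(13.75 + 3) = 0.7612
E2 = Em*(1+xi*eta*Vf)/(1-eta*Vf) = 39.34 GPa

39.34 GPa


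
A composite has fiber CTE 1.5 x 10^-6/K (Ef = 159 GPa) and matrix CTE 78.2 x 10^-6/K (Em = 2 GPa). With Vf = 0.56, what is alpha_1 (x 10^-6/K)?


E1 = Ef*Vf + Em*(1-Vf) = 89.92
alpha_1 = (alpha_f*Ef*Vf + alpha_m*Em*(1-Vf))/E1 = 2.25 x 10^-6/K

2.25 x 10^-6/K


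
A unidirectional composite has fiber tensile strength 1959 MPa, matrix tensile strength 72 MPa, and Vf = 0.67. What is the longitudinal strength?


sigma_1 = sigma_f*Vf + sigma_m*(1-Vf) = 1959*0.67 + 72*0.33 = 1336.3 MPa

1336.3 MPa


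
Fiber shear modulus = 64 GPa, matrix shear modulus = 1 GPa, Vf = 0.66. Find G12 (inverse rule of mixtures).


1/G12 = Vf/Gf + (1-Vf)/Gm = 0.66/64 + 0.34/1
G12 = 2.85 GPa

2.85 GPa


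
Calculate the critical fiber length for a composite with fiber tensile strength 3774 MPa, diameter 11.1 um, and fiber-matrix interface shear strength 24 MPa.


Lc = sigma_f * d / (2 * tau_i) = 3774 * 11.1 / (2 * 24) = 872.7 um

872.7 um


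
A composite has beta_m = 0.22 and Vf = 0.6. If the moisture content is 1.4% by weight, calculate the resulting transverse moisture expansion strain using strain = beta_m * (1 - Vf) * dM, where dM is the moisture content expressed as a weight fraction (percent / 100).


dM = 1.4/100 = 0.014
strain = beta_m * (1-Vf) * dM = 0.22 * 0.4 * 0.014 = 0.001232

0.001232


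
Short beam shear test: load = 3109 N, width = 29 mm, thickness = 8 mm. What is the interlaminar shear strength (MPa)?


ILSS = 3F/(4bh) = 3*3109/(4*29*8) = 10.05 MPa

10.05 MPa


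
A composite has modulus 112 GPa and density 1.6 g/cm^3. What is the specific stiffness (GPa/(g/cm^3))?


Specific stiffness = E/rho = 112/1.6 = 70.0 GPa/(g/cm^3)

70.0 GPa/(g/cm^3)


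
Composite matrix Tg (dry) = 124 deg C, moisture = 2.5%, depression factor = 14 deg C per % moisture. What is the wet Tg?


Tg_wet = Tg_dry - k*moisture = 124 - 14*2.5 = 89.0 deg C

89.0 deg C


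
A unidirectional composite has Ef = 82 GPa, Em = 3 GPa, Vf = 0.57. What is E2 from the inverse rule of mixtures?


1/E2 = Vf/Ef + (1-Vf)/Em = 0.57/82 + 0.43/3
E2 = 6.65 GPa

6.65 GPa


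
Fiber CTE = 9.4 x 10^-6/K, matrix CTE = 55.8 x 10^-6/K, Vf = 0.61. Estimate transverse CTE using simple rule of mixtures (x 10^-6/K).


alpha_2 = alpha_f*Vf + alpha_m*(1-Vf) = 9.4*0.61 + 55.8*0.39 = 27.5 x 10^-6/K

27.5 x 10^-6/K


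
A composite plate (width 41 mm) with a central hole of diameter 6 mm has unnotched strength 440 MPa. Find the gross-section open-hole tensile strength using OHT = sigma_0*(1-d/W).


OHT = sigma_0*(1-d/W) = 440*(1-6/41) = 375.6 MPa

375.6 MPa


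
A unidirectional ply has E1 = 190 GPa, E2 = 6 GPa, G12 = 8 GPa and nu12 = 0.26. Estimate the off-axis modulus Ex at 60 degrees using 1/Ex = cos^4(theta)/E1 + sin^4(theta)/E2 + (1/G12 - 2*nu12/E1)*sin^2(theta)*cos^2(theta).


cos^4(60) = 0.0625, sin^4(60) = 0.5625, sin^2(60)*cos^2(60) = 0.1875
1/G12 - 2*nu12/E1 = 1/8 - 2*0.26/190 = 0.122263 GPa^-1
1/Ex = 0.0625/190 + 0.5625/6 + 0.122263*0.1875 = 0.1170033 GPa^-1
Ex = 8.55 GPa

8.55 GPa


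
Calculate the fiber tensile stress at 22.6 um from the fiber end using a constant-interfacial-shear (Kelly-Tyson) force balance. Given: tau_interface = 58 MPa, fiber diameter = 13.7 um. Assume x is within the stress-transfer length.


Force balance: sigma_f * (pi*d^2/4) = tau * (pi*d) * x  ->  sigma_f = 4 * tau * x / d
sigma_f = 4 * 58 * 22.6 / 13.7 = 382.7 MPa

382.7 MPa


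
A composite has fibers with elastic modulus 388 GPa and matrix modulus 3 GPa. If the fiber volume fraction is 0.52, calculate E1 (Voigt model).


E1 = Ef*Vf + Em*(1-Vf) = 388*0.52 + 3*0.48 = 203.2 GPa

203.2 GPa


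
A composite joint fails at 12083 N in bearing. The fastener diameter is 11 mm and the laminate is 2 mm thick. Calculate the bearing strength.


sigma_br = F/(d*h) = 12083/(11*2) = 549.2 MPa

549.2 MPa


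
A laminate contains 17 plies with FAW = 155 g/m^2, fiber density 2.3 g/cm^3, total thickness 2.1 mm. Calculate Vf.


Vf = n * FAW / (rho_f * h * 1000) = 17 * 155 / (2.3 * 2.1 * 1000) = 0.5455

0.5455


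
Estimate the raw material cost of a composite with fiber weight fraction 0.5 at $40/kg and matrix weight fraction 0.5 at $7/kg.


Cost = cost_f*Wf + cost_m*Wm = 40*0.5 + 7*0.5 = $23.5/kg

$23.5/kg


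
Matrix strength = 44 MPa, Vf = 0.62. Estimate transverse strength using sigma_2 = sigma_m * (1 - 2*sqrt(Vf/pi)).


factor = 1 - 2*sqrt(0.62/pi) = 0.1115
sigma_2 = 44 * 0.1115 = 4.91 MPa

4.91 MPa


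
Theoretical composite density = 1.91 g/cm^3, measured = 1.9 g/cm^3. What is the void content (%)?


Void% = (rho_theo - rho_actual)/rho_theo * 100 = (1.91 - 1.9)/1.91 * 100 = 0.52%

0.52%


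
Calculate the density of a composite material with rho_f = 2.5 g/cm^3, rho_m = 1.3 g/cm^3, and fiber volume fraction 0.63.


rho_c = rho_f*Vf + rho_m*(1-Vf) = 2.5*0.63 + 1.3*0.37 = 2.056 g/cm^3

2.056 g/cm^3


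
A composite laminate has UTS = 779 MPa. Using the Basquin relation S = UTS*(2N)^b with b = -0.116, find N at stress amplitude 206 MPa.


N = 0.5 * (S/UTS)^(1/b) = 0.5 * (206/779)^(1/-0.116) = 47740.3769 cycles

47740.3769 cycles


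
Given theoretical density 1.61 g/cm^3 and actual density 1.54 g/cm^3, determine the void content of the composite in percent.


Void% = (rho_theo - rho_actual)/rho_theo * 100 = (1.61 - 1.54)/1.61 * 100 = 4.35%

4.35%


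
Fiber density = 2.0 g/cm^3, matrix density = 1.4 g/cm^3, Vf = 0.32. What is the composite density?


rho_c = rho_f*Vf + rho_m*(1-Vf) = 2.0*0.32 + 1.4*0.68 = 1.592 g/cm^3

1.592 g/cm^3


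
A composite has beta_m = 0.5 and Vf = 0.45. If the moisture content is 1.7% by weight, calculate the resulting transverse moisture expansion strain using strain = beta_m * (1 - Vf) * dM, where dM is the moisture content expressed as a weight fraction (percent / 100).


dM = 1.7/100 = 0.017
strain = beta_m * (1-Vf) * dM = 0.5 * 0.55 * 0.017 = 0.004675

0.004675


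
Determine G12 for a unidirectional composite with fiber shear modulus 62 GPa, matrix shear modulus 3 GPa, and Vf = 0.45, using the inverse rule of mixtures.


1/G12 = Vf/Gf + (1-Vf)/Gm = 0.45/62 + 0.55/3
G12 = 5.25 GPa

5.25 GPa
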